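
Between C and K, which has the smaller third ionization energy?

K

IE_3 is the cost of taking one more electron from the +2 cation: C²⁺ still has 2 valence electrons; K²⁺ is already 1 electron into the core.
Usually core removal costs more than valence removal, but here the competition is close: a tightly held n=2 valence electron can cost more to remove than an n=3 core electron, so the actual values have to decide it.
The numbers (kJ/mol): C 4620, K 4420.
Hence IE_3: K < C.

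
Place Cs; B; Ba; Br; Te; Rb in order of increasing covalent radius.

B < Br < Te < Ba < Rb < Cs

Moving right in a period, electrons are added to the same shell under a stronger nuclear pull, so atoms get smaller; moving down, a new shell is opened and atoms get larger.
Here both period and group differ, so the two effects have to be weighed against each other.
Br > B: the two effects oppose for this pair; the down-group effect wins (114 vs 85 pm).
Te > Br: both effects reinforce here, so Te is clearly the larger of the two.
Ba > Te: relative to Te, both the across-period and down-group shifts push Ba's atomic radius up.
Rb > Ba: the two effects oppose for this pair; the across-period effect wins (210 vs 196 pm).
Cs > Rb: they share group 1; the group trend gives Cs the larger value.
Approximate values (pm): B 85, Br 114, Rb 210, Te 136, Cs 232, Ba 196.
So from smallest to largest: B < Br < Te < Ba < Rb < Cs.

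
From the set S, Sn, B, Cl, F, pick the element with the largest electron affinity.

B is in period 2, group 13; F is in period 2, group 17; S is in period 3, group 16; Cl is in period 3, group 17; Sn is in period 5, group 14.
Electron affinity generally becomes more exothermic across a period toward the halogens and less exothermic down a group.
These span different periods and groups, so the two trends combine.
Sn > B: the two effects oppose for this pair; the across-period effect wins (107 vs 27 kJ/mol).
S > Sn: both effects reinforce here, so S is clearly the higher of the two.
F > S: both effects reinforce here, so F is clearly the higher of the two.
Cl > F: this pair runs against the simple trend — see the exception note.
Note the exception: Cl has a higher electron affinity than F, contrary to the simple trend — F's small 2p subshell makes the incoming electron feel strong e⁻–e⁻ repulsion, so Cl actually releases more energy on gaining an electron.
Approximate values (kJ/mol): B 27, F 328, S 200, Cl 349, Sn 107.
The largest electron affinity among these belongs to Cl.

Cl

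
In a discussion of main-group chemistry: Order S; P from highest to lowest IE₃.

IE_3 is the cost of taking one more electron from the +2 cation: S²⁺ still has 4 valence electrons; P²⁺ still has 3 valence electrons.
All are still removing valence electrons, so compare the +2 ions as you would atoms: IE_3 generally rises across a period (higher Z_eff) and falls down a group (larger shell), subject to the usual subshell exceptions.
Valence configurations: S²⁺ [Ne]3s²3p², P²⁺ [Ne]3s²3p¹.
Approximate IE_3 values (kJ/mol): S 3357, P 2914.
Hence IE_3: P < S.

S, P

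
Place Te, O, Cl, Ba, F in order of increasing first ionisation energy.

Ba < Te < Cl < O < F

O is in period 2, group 16; F is in period 2, group 17; Cl is in period 3, group 17; Te is in period 5, group 16; Ba is in period 6, group 2.
Removing the outermost electron gets harder across a period and easier down a group.
Here both period and group differ, so the two effects have to be weighed against each other.
Te > Ba: relative to Ba, both the across-period and down-group shifts push Te's first ionization energy up.
Cl > Te: both effects reinforce here, so Cl is clearly the higher of the two.
O > Cl: the two effects oppose for this pair; the down-group effect wins (1314 vs 1251 kJ/mol).
F > O: both are in period 2; the period trend gives F the larger value.
Approximate values (kJ/mol): O 1314, F 1681, Cl 1251, Te 869, Ba 503.
So from lowest to highest: Ba < Te < Cl < O < F.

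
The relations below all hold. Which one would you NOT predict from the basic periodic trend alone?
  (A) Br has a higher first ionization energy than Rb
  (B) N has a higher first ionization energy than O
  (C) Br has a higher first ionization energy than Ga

The general trend: first ionization energy increases across a period and decreases down a group.
(A) Br (period 4, group 17) vs Rb (period 5, group 1): the stated order agrees with the simple trend.
(B) N (period 2, group 15) vs O (period 2, group 16): the stated order contradicts the simple trend.
(C) Br (period 4, group 17) vs Ga (period 4, group 13): the stated order agrees with the simple trend.
The exception is (B): pairing an electron in O's 2p⁴ costs repulsion energy, so O ionizes more easily than half-filled N (2p³).

(B)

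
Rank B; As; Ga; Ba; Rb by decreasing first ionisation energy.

Removing the outermost electron gets harder across a period and easier down a group.
These span different periods and groups, so the two trends combine.
Ba > Rb: the two effects oppose for this pair; the across-period effect wins (503 vs 403 kJ/mol).
Ga > Ba: relative to Ba, both the across-period and down-group shifts push Ga's first ionization energy up.
B > Ga: they share group 13; the group trend gives B the larger value.
As > B: the two effects oppose for this pair; the across-period effect wins (947 vs 801 kJ/mol).
Approximate values (kJ/mol): B 801, Ga 579, As 947, Rb 403, Ba 503.
So from highest to lowest: As > B > Ga > Ba > Rb.

As > B > Ga > Ba > Rb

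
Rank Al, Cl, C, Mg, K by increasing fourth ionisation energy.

After 3 electrons have been removed, what remains? Al³⁺ is the bare [Ne] core; Cl³⁺ still has 4 valence electrons; C³⁺ still has 1 valence electron; Mg³⁺ is already 1 electron into the core; K³⁺ is already 2 electrons into the core.
Usually core removal costs more than valence removal, but here the competition is close: a tightly held n=2 valence electron can cost more to remove than an n=3 core electron, so the actual values have to decide it.
Valence configurations: Cl³⁺ [Ne]3s²3p², C³⁺ [He]2s¹.
Approximate IE_4 values (kJ/mol): Al 11577, Cl 5159, C 6223, Mg 10543, K 5877.
Overall IE_4 order: Cl < K < C < Mg < Al.

Cl, K, C, Mg, Al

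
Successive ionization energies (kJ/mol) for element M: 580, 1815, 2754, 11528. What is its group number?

Look for the largest jump between consecutive ionization energies: IE4/IE3 ≈ 4.2, far larger than any earlier ratio.
That jump marks the point where a core electron is being removed. So the atom has 3 valence electrons.
A main-group element with 3 valence electrons is in group 13.

Group 13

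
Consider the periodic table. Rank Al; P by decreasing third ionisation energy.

P > Al

After 2 electrons have been removed, what remains? Al²⁺ still has 1 valence electron; P²⁺ still has 3 valence electrons.
All are still removing valence electrons, so compare the +2 ions as you would atoms: IE_3 generally rises across a period (higher Z_eff) and falls down a group (larger shell), subject to the usual subshell exceptions.
Valence configurations: Al²⁺ [Ne]3s¹, P²⁺ [Ne]3s²3p¹.
Tabulated IE_3 (kJ/mol): Al 2745, P 2914.
Hence IE_3: Al < P.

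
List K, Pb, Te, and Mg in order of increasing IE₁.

Mg is in period 3, group 2; K is in period 4, group 1; Te is in period 5, group 16; Pb is in period 6, group 14.
First ionization energy rises across a period (greater Z_eff holds electrons more tightly) and falls down a group (valence electrons are farther from the nucleus).
Here both period and group differ, so the two effects have to be weighed against each other.
Pb > K: period and group pull opposite ways; the across-period shift dominates (716 vs 419 kJ/mol).
Mg > Pb: the two effects oppose for this pair; the down-group effect wins (738 vs 716 kJ/mol).
Te > Mg: period and group pull opposite ways; the across-period shift dominates (869 vs 738 kJ/mol).
Approximate values (kJ/mol): Mg 738, K 419, Te 869, Pb 716.
So from lowest to highest: K < Pb < Mg < Te.

K, Pb, Mg, Te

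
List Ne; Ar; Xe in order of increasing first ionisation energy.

Xe < Ar < Ne

IE₁ increases left→right with effective nuclear charge and decreases top→bottom as the valence shell moves farther out.
All are in group 18, so first ionization energy increases up the group.
So from lowest to highest: Xe < Ar < Ne.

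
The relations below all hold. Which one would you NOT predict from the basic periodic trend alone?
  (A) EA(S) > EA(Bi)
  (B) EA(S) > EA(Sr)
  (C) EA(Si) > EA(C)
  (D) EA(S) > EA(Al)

(C)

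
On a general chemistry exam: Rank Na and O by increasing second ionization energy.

After 1 electron has been removed, what remains? Na⁺ is the bare [Ne] core; O⁺ still has 5 valence electrons.
Core electrons are held far more tightly than valence electrons, so Na tops the IE_2 order.
Tabulated IE_2 (kJ/mol): Na 4562, O 3388.
So the second ionization energies run O < Na.

O < Na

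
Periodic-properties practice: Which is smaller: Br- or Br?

Forming Br- adds 1 electron to Br. More electron–electron repulsion in the same shell, with unchanged nuclear charge, lets the cloud expand.
An anion is larger than its parent atom: Br- > Br.

Br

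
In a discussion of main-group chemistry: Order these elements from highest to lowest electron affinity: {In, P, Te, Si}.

Si is in period 3, group 14; P is in period 3, group 15; In is in period 5, group 13; Te is in period 5, group 16.
Atoms with high Z_eff and room in the valence shell (especially the halogens) have the most exothermic electron affinities.
Here both period and group differ, so the two effects have to be weighed against each other.
P > In: relative to In, both the across-period and down-group shifts push P's electron affinity up.
Si > P: this pair runs against the simple trend — see the exception note.
Te > Si: the two effects oppose for this pair; the across-period effect wins (190 vs 134 kJ/mol).
Note the exception: Si has a higher electron affinity than P, contrary to the simple trend — adding an electron to P's half-filled 3p³ is unfavourable, so Si (3p²) has the more exothermic EA.
For reference (kJ/mol): Si 134, P 72, In 29, Te 190.
So from highest to lowest: Te > Si > P > In.

Te, Si, P, In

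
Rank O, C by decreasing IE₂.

The second ionization energy removes an electron from the +1 ion. For each element: O⁺ still has 5 valence electrons; C⁺ still has 3 valence electrons.
All are still removing valence electrons, so compare the +1 ions as you would atoms: IE_2 generally rises across a period (higher Z_eff) and falls down a group (larger shell), subject to the usual subshell exceptions.
Valence configurations: O⁺ [He]2s²2p³, C⁺ [He]2s²2p¹.
The numbers (kJ/mol): O 3388, C 2353.
Hence IE_2: C < O.

O > C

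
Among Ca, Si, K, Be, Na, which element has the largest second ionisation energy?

Na

Consider each +1 ion: Ca⁺ still has 1 valence electron; Si⁺ still has 3 valence electrons; K⁺ is the bare [Ar] core; Be⁺ still has 1 valence electron; Na⁺ is the bare [Ne] core.
Core electrons are held far more tightly than valence electrons, so K and Na top the IE_2 order.
Valence configurations: Ca⁺ [Ar]4s¹, Si⁺ [Ne]3s²3p¹, Be⁺ [He]2s¹.
Approximate IE_2 values (kJ/mol): Ca 1145, Si 1577, K 3052, Be 1757, Na 4562.
Hence IE_2: Ca < Si < Be < K < Na.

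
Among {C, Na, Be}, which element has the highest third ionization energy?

Be

After 2 electrons have been removed, what remains? C²⁺ still has 2 valence electrons; Na²⁺ is already 1 electron into the core; Be²⁺ is the bare [He] core.
Breaking into a closed-shell core is much more expensive than removing a leftover valence electron — Na and Be have the largest IE_3 here.
The numbers (kJ/mol): C 4620, Na 6910, Be 14849.
Putting it together, IE_3: C < Na < Be.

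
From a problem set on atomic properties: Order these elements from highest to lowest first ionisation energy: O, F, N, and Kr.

F, N, Kr, O

Removing the outermost electron gets harder across a period and easier down a group.
Neither a single period nor a single group — weigh both effects.
Kr > O: the two effects oppose for this pair; the across-period effect wins (1351 vs 1314 kJ/mol).
N > Kr: period and group pull opposite ways; the down-group shift dominates (1402 vs 1351 kJ/mol).
F > N: both are in period 2; the period trend gives F the larger value.
Note the exception: N has a higher first ionization energy than O, contrary to the simple trend — pairing an electron in O's 2p⁴ costs repulsion energy, so O ionizes more easily than half-filled N (2p³).
Approximate values (kJ/mol): N 1402, O 1314, F 1681, Kr 1351.
So from highest to lowest: F > N > Kr > O.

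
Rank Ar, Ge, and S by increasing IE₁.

Ge < S < Ar

Across a period the outer electron is held more tightly (higher IE₁); down a group it sits in a higher shell, more shielded, and comes off more easily.
Here both period and group differ, so the two effects have to be weighed against each other.
S > Ge: both effects reinforce here, so S is clearly the higher of the two.
Ar > S: both are in period 3; the period trend gives Ar the larger value.
Approximate values (kJ/mol): S 1000, Ar 1521, Ge 762.
So from lowest to highest: Ge < S < Ar.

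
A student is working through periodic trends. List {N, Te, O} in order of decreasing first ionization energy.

N is in period 2, group 15; O is in period 2, group 16; Te is in period 5, group 16.
IE₁ increases left→right with effective nuclear charge and decreases top→bottom as the valence shell moves farther out.
These span different periods and groups, so the two trends combine.
O > Te: they share group 16; the group trend gives O the larger value.
N > O: this pair runs against the simple trend — see the exception note.
Note the exception: N has a higher first ionization energy than O, contrary to the simple trend — pairing an electron in O's 2p⁴ costs repulsion energy, so O ionizes more easily than half-filled N (2p³).
Tabulated first ionization energy (kJ/mol): N 1402, O 1314, Te 869.
So from highest to lowest: N > O > Te.

N, O, Te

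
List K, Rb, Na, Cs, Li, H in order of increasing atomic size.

H is in period 1, group 1; Li is in period 2, group 1; Na is in period 3, group 1; K is in period 4, group 1; Rb is in period 5, group 1; Cs is in period 6, group 1.
Atomic radius shrinks across a period as nuclear charge pulls the same shell inward, and grows down a group as new shells are added.
All are in group 1, so atomic radius increases down the group.
So from smallest to largest: H < Li < Na < K < Rb < Cs.

H < Li < Na < K < Rb < Cs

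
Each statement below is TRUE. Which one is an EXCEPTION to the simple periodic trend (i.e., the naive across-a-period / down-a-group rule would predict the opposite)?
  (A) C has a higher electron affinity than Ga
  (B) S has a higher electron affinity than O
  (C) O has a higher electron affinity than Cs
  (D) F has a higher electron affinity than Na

The general trend: electron affinity increases across a period and decreases down a group.
(A) C (period 2, group 14) vs Ga (period 4, group 13): the stated order agrees with the simple trend.
(B) S (period 3, group 16) vs O (period 2, group 16): the stated order contradicts the simple trend.
(C) O (period 2, group 16) vs Cs (period 6, group 1): the stated order agrees with the simple trend.
(D) F (period 2, group 17) vs Na (period 3, group 1): the stated order agrees with the simple trend.
The exception is (B): the compact 2p subshell of O repels the added electron more than S's larger 3p does.

(B)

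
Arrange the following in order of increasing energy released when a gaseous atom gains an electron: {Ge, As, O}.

As < Ge < O

O is in period 2, group 16; Ge is in period 4, group 14; As is in period 4, group 15.
Atoms with high Z_eff and room in the valence shell (especially the halogens) have the most exothermic electron affinities.
Neither a single period nor a single group — weigh both effects.
Ge > As: this pair runs against the simple trend — see the exception note.
O > Ge: relative to Ge, both the across-period and down-group shifts push O's electron affinity up.
Note the exception: Ge has a higher electron affinity than As, contrary to the simple trend — adding an electron to As's half-filled 4p³ is unfavourable, so Ge (4p²) has the more exothermic EA.
For reference (kJ/mol): O 141, Ge 119, As 78.
So from lowest to highest: As < Ge < O.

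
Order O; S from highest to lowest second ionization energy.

O, S

After 1 electron has been removed, what remains? O⁺ still has 5 valence electrons; S⁺ still has 5 valence electrons.
All are still removing valence electrons, so compare the +1 ions as you would atoms: IE_2 generally rises across a period (higher Z_eff) and falls down a group (larger shell), subject to the usual subshell exceptions.
Valence configurations: O⁺ [He]2s²2p³, S⁺ [Ne]3s²3p³.
Tabulated IE_2 (kJ/mol): O 3388, S 2252.
Overall IE_2 order: S < O.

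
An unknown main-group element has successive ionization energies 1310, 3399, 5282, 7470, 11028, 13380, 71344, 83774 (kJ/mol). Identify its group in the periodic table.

Look for the largest jump between consecutive ionization energies: IE7/IE6 ≈ 5.3, far larger than any earlier ratio.
That jump marks the point where a core electron is being removed. So the atom has 6 valence electrons.
A main-group element with 6 valence electrons is in group 16.

Group 16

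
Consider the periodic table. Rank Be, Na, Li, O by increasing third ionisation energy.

O, Na, Li, Be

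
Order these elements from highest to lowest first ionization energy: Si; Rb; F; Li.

F > Si > Li > Rb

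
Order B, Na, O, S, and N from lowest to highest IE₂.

S, B, N, O, Na

The second ionization energy removes an electron from the +1 ion. For each element: B⁺ still has 2 valence electrons; Na⁺ is the bare [Ne] core; O⁺ still has 5 valence electrons; S⁺ still has 5 valence electrons; N⁺ still has 4 valence electrons.
Pulling an electron out of a noble-gas core costs far more than removing a remaining valence electron, so Na sits at the high end of IE_2.
Valence configurations: B⁺ [He]2s², O⁺ [He]2s²2p³, S⁺ [Ne]3s²3p³, N⁺ [He]2s²2p².
The numbers (kJ/mol): B 2427, Na 4562, O 3388, S 2252, N 2856.
Overall IE_2 order: S < B < N < O < Na.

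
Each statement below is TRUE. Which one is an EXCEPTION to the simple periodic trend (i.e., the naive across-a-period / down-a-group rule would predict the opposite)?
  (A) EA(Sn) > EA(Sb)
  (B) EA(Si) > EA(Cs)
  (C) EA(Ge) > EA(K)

(A)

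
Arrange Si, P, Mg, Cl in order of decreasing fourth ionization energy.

Mg > Cl > P > Si

IE_4 is the cost of taking one more electron from the +3 cation: Si³⁺ still has 1 valence electron; P³⁺ still has 2 valence electrons; Mg³⁺ is already 1 electron into the core; Cl³⁺ still has 4 valence electrons.
Core electrons are held far more tightly than valence electrons, so Mg tops the IE_4 order.
Valence configurations: Si³⁺ [Ne]3s¹, P³⁺ [Ne]3s², Cl³⁺ [Ne]3s²3p².
The numbers (kJ/mol): Si 4356, P 4964, Mg 10543, Cl 5159.
Putting it together, IE_4: Si < P < Cl < Mg.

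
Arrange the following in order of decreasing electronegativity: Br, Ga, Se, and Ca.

Br > Se > Ga > Ca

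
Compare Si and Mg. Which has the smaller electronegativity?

Smaller atoms with higher effective nuclear charge are more electronegative.
All lie in period 3, so electronegativity increases left to right.
So Mg has the smaller electronegativity (Mg < Si).

Mg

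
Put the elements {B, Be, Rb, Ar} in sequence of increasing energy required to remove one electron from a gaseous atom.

Rb, B, Be, Ar

Be is in period 2, group 2; B is in period 2, group 13; Ar is in period 3, group 18; Rb is in period 5, group 1.
Across a period the outer electron is held more tightly (higher IE₁); down a group it sits in a higher shell, more shielded, and comes off more easily.
Here both period and group differ, so the two effects have to be weighed against each other.
B > Rb: relative to Rb, both the across-period and down-group shifts push B's first ionization energy up.
Be > B: this pair runs against the simple trend — see the exception note.
Ar > Be: the two effects oppose for this pair; the across-period effect wins (1521 vs 900 kJ/mol).
Note the exception: Be has a higher first ionization energy than B, contrary to the simple trend — removing B's lone 2p electron is easier than breaking Be's filled 2s².
Approximate values (kJ/mol): Be 900, B 801, Ar 1521, Rb 403.
So from lowest to highest: Rb < B < Be < Ar.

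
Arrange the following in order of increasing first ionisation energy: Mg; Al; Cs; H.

Cs, Al, Mg, H

H is in period 1, group 1; Mg is in period 3, group 2; Al is in period 3, group 13; Cs is in period 6, group 1.
First ionization energy rises across a period (greater Z_eff holds electrons more tightly) and falls down a group (valence electrons are farther from the nucleus).
These span different periods and groups, so the two trends combine.
Al > Cs: relative to Cs, both the across-period and down-group shifts push Al's first ionization energy up.
Mg > Al: this pair runs against the simple trend — see the exception note.
H > Mg: period and group pull opposite ways; the down-group shift dominates (1312 vs 738 kJ/mol).
Note the exception: Mg has a higher first ionization energy than Al, contrary to the simple trend — Al's single 3p electron is easier to remove than one from Mg's filled 3s².
Tabulated first ionization energy (kJ/mol): H 1312, Mg 738, Al 578, Cs 376.
So from lowest to highest: Cs < Al < Mg < H.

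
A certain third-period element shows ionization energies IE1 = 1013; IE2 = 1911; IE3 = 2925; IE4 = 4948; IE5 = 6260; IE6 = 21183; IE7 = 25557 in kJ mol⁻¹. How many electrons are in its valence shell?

Look for the largest jump between consecutive ionization energies: IE6/IE5 ≈ 3.4, far larger than any earlier ratio.
That jump marks the point where a core electron is being removed. So the atom has 5 valence electrons.

5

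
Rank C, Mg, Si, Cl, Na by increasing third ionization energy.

IE_3 is the cost of taking one more electron from the +2 cation: C²⁺ still has 2 valence electrons; Mg²⁺ is the bare [Ne] core; Si²⁺ still has 2 valence electrons; Cl²⁺ still has 5 valence electrons; Na²⁺ is already 1 electron into the core.
Core electrons are held far more tightly than valence electrons, so Na and Mg top the IE_3 order.
Valence configurations: C²⁺ [He]2s², Si²⁺ [Ne]3s², Cl²⁺ [Ne]3s²3p³.
Approximate IE_3 values (kJ/mol): C 4620, Mg 7733, Si 3232, Cl 3822, Na 6910.
Overall IE_3 order: Si < Cl < C < Na < Mg.

Si, Cl, C, Na, Mg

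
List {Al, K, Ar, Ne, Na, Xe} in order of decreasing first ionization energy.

Ne > Ar > Xe > Al > Na > K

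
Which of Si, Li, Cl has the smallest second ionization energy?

IE_2 is the cost of taking one more electron from the +1 cation: Si⁺ still has 3 valence electrons; Li⁺ is the bare [He] core; Cl⁺ still has 6 valence electrons.
Pulling an electron out of a noble-gas core costs far more than removing a remaining valence electron, so Li sits at the high end of IE_2.
Valence configurations: Si⁺ [Ne]3s²3p¹, Cl⁺ [Ne]3s²3p⁴.
The numbers (kJ/mol): Si 1577, Li 7298, Cl 2298.
So the second ionization energies run Si < Cl < Li.

Si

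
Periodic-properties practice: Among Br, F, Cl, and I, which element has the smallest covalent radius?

F

F is in period 2, group 17; Cl is in period 3, group 17; Br is in period 4, group 17; I is in period 5, group 17.
Radius decreases left→right (rising Z_eff, same n) and increases top→bottom (higher n).
All are in group 17, so atomic radius increases down the group.
The smallest covalent radius among these belongs to F.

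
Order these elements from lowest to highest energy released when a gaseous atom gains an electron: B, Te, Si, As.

B, As, Si, Te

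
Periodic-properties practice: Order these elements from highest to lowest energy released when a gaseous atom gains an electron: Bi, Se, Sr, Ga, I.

I > Se > Bi > Ga > Sr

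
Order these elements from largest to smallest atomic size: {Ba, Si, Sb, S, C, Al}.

Ba > Sb > Al > Si > S > C

C is in period 2, group 14; Al is in period 3, group 13; Si is in period 3, group 14; S is in period 3, group 16; Sb is in period 5, group 15; Ba is in period 6, group 2.
Atomic radius shrinks across a period as nuclear charge pulls the same shell inward, and grows down a group as new shells are added.
Neither a single period nor a single group — weigh both effects.
S > C: the two effects oppose for this pair; the down-group effect wins (103 vs 75 pm).
Si > S: both are in period 3; the period trend gives Si the larger value.
Al > Si: Al lies to the left of Si in period 3, so the across-period effect alone puts Al larger.
Sb > Al: period and group pull opposite ways; the down-group shift dominates (140 vs 126 pm).
Ba > Sb: both effects reinforce here, so Ba is clearly the larger of the two.
For reference (pm): C 75, Al 126, Si 116, S 103, Sb 140, Ba 196.
So from largest to smallest: Ba > Sb > Al > Si > S > C.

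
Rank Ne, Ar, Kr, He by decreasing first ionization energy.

He > Ne > Ar > Kr

He is in period 1, group 18; Ne is in period 2, group 18; Ar is in period 3, group 18; Kr is in period 4, group 18.
IE₁ increases left→right with effective nuclear charge and decreases top→bottom as the valence shell moves farther out.
All are in group 18, so first ionization energy increases up the group.
So from highest to lowest: He > Ne > Ar > Kr.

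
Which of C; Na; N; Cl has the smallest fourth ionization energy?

Cl

After 3 electrons have been removed, what remains? C³⁺ still has 1 valence electron; Na³⁺ is already 2 electrons into the core; N³⁺ still has 2 valence electrons; Cl³⁺ still has 4 valence electrons.
Breaking into a closed-shell core is much more expensive than removing a leftover valence electron — Na has the largest IE_4 here.
Valence configurations: C³⁺ [He]2s¹, N³⁺ [He]2s², Cl³⁺ [Ne]3s²3p².
The numbers (kJ/mol): C 6223, Na 9543, N 7475, Cl 5159.
Putting it together, IE_4: Cl < C < N < Na.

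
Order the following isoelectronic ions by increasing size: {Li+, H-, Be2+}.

Be2+ < Li+ < H-

All of these have 2 electrons, so size is governed by nuclear charge alone: the more protons, the stronger the pull on the same electron cloud, and the smaller the ion.
Nuclear charges: Be2+ (Z=4), Li+ (Z=3), H- (Z=1).
Smallest to largest: Be2+ < Li+ < H-.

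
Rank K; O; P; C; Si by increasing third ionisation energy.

P < Si < K < C < O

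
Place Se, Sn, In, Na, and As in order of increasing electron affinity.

In, Na, As, Sn, Se

Na is in period 3, group 1; As is in period 4, group 15; Se is in period 4, group 16; In is in period 5, group 13; Sn is in period 5, group 14.
Adding an electron releases more energy for atoms nearer the top right (short of the noble gases).
These span different periods and groups, so the two trends combine.
Na > In: period and group pull opposite ways; the down-group shift dominates (53 vs 29 kJ/mol).
As > Na: period and group pull opposite ways; the across-period shift dominates (78 vs 53 kJ/mol).
Sn > As: this pair runs against the simple trend — see the exception note.
Se > Sn: both effects reinforce here, so Se is clearly the higher of the two.
Note the exception: Sn has a higher electron affinity than As, contrary to the simple trend — adding an electron to As's half-filled np³ subshell costs electron-pairing energy.
For reference (kJ/mol): Na 53, As 78, Se 195, In 29, Sn 107.
So from lowest to highest: In < Na < As < Sn < Se.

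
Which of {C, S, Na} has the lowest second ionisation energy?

S

The second ionization energy removes an electron from the +1 ion. For each element: C⁺ still has 3 valence electrons; S⁺ still has 5 valence electrons; Na⁺ is the bare [Ne] core.
Pulling an electron out of a noble-gas core costs far more than removing a remaining valence electron, so Na sits at the high end of IE_2.
Valence configurations: C⁺ [He]2s²2p¹, S⁺ [Ne]3s²3p³.
Tabulated IE_2 (kJ/mol): C 2353, S 2252, Na 4562.
Putting it together, IE_2: S < C < Na.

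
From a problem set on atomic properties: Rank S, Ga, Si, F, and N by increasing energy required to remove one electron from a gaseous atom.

Ga, Si, S, N, F

N is in period 2, group 15; F is in period 2, group 17; Si is in period 3, group 14; S is in period 3, group 16; Ga is in period 4, group 13.
Across a period the outer electron is held more tightly (higher IE₁); down a group it sits in a higher shell, more shielded, and comes off more easily.
Here both period and group differ, so the two effects have to be weighed against each other.
Si > Ga: relative to Ga, both the across-period and down-group shifts push Si's first ionization energy up.
S > Si: both are in period 3; the period trend gives S the larger value.
N > S: the two effects oppose for this pair; the down-group effect wins (1402 vs 1000 kJ/mol).
F > N: both are in period 2; the period trend gives F the larger value.
For reference (kJ/mol): N 1402, F 1681, Si 786, S 1000, Ga 579.
So from lowest to highest: Ga < Si < S < N < F.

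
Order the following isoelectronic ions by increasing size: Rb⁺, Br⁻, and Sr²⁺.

Sr²⁺ < Rb⁺ < Br⁻

All of these have 36 electrons, so size is governed by nuclear charge alone: the more protons, the stronger the pull on the same electron cloud, and the smaller the ion.
Nuclear charges: Sr²⁺ (Z=38), Rb⁺ (Z=37), Br⁻ (Z=35).
Smallest to largest: Sr²⁺ < Rb⁺ < Br⁻.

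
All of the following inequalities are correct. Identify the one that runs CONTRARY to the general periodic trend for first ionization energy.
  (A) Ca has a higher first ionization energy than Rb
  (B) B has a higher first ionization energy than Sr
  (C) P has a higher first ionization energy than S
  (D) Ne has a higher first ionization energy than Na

(C)

The general trend: first ionization energy increases across a period and decreases down a group.
(A) Ca (period 4, group 2) vs Rb (period 5, group 1): the stated order agrees with the simple trend.
(B) B (period 2, group 13) vs Sr (period 5, group 2): the stated order agrees with the simple trend.
(C) P (period 3, group 15) vs S (period 3, group 16): the stated order contradicts the simple trend.
(D) Ne (period 2, group 18) vs Na (period 3, group 1): the stated order agrees with the simple trend.
The exception is (C): S (3p⁴) ionizes more easily than half-filled P (3p³) because the paired 3p electron in S is pushed out by e⁻–e⁻ repulsion.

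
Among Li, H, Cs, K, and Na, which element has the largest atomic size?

Cs

H is in period 1, group 1; Li is in period 2, group 1; Na is in period 3, group 1; K is in period 4, group 1; Cs is in period 6, group 1.
Moving right in a period, electrons are added to the same shell under a stronger nuclear pull, so atoms get smaller; moving down, a new shell is opened and atoms get larger.
All are in group 1, so atomic radius increases down the group.
The largest atomic size among these belongs to Cs.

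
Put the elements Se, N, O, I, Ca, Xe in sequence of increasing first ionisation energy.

N is in period 2, group 15; O is in period 2, group 16; Ca is in period 4, group 2; Se is in period 4, group 16; I is in period 5, group 17; Xe is in period 5, group 18.
First ionization energy rises across a period (greater Z_eff holds electrons more tightly) and falls down a group (valence electrons are farther from the nucleus).
Here both period and group differ, so the two effects have to be weighed against each other.
Se > Ca: Se lies to the right of Ca in period 4, so the across-period effect alone puts Se higher.
I > Se: period and group pull opposite ways; the across-period shift dominates (1008 vs 941 kJ/mol).
Xe > I: Xe lies to the right of I in period 5, so the across-period effect alone puts Xe higher.
O > Xe: period and group pull opposite ways; the down-group shift dominates (1314 vs 1170 kJ/mol).
N > O: this pair runs against the simple trend — see the exception note.
Note the exception: N has a higher first ionization energy than O, contrary to the simple trend — pairing an electron in O's 2p⁴ costs repulsion energy, so O ionizes more easily than half-filled N (2p³).
Tabulated first ionization energy (kJ/mol): N 1402, O 1314, Ca 590, Se 941, I 1008, Xe 1170.
So from lowest to highest: Ca < Se < I < Xe < O < N.

Ca, Se, I, Xe, O, N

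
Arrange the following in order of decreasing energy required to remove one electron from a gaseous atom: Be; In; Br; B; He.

He > Br > Be > B > In

He is in period 1, group 18; Be is in period 2, group 2; B is in period 2, group 13; Br is in period 4, group 17; In is in period 5, group 13.
Across a period the outer electron is held more tightly (higher IE₁); down a group it sits in a higher shell, more shielded, and comes off more easily.
Neither a single period nor a single group — weigh both effects.
B > In: they share group 13; the group trend gives B the larger value.
Be > B: this pair runs against the simple trend — see the exception note.
Br > Be: the two effects oppose for this pair; the across-period effect wins (1140 vs 900 kJ/mol).
He > Br: both effects reinforce here, so He is clearly the higher of the two.
Note the exception: Be has a higher first ionization energy than B, contrary to the simple trend — removing B's lone 2p electron is easier than breaking Be's filled 2s².
For reference (kJ/mol): He 2372, Be 900, B 801, Br 1140, In 558.
So from highest to lowest: He > Br > Be > B > In.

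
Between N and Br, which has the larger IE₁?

N

N is in period 2, group 15; Br is in period 4, group 17.
Removing the outermost electron gets harder across a period and easier down a group.
Neither a single period nor a single group — weigh both effects.
N > Br: the two effects oppose for this pair; the down-group effect wins (1402 vs 1140 kJ/mol).
For reference (kJ/mol): N 1402, Br 1140.
So N has the larger IE₁ (N > Br).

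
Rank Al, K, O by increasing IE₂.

Al, K, O

IE_2 is the cost of taking one more electron from the +1 cation: Al⁺ still has 2 valence electrons; K⁺ is the bare [Ar] core; O⁺ still has 5 valence electrons.
Usually core removal costs more than valence removal, but here the competition is close: a tightly held n=2 valence electron can cost more to remove than an n=3 core electron, so the actual values have to decide it.
Valence configurations: Al⁺ [Ne]3s², O⁺ [He]2s²2p³.
Tabulated IE_2 (kJ/mol): Al 1817, K 3052, O 3388.
Overall IE_2 order: Al < K < O.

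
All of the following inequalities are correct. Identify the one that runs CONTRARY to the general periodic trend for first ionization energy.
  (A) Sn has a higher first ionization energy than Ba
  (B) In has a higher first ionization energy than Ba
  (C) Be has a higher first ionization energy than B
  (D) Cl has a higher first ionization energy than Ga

(C)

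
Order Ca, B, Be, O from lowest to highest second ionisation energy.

IE_2 is the cost of taking one more electron from the +1 cation: Ca⁺ still has 1 valence electron; B⁺ still has 2 valence electrons; Be⁺ still has 1 valence electron; O⁺ still has 5 valence electrons.
All are still removing valence electrons, so compare the +1 ions as you would atoms: IE_2 generally rises across a period (higher Z_eff) and falls down a group (larger shell), subject to the usual subshell exceptions.
Valence configurations: Ca⁺ [Ar]4s¹, B⁺ [He]2s², Be⁺ [He]2s¹, O⁺ [He]2s²2p³.
Tabulated IE_2 (kJ/mol): Ca 1145, B 2427, Be 1757, O 3388.
Hence IE_2: Ca < Be < B < O.

Ca < Be < B < O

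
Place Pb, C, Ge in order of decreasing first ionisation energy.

Removing the outermost electron gets harder across a period and easier down a group.
All are in group 14, so first ionization energy increases up the group.
So from highest to lowest: C > Ge > Pb.

C > Ge > Pb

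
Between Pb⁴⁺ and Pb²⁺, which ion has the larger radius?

Pb²⁺

Both ions have Z = 82 protons, but Pb⁴⁺ has lost more electrons, so its remaining electrons feel a larger effective nuclear charge per electron and are pulled in more tightly.
Higher positive charge → smaller ion, so Pb²⁺ > Pb⁴⁺.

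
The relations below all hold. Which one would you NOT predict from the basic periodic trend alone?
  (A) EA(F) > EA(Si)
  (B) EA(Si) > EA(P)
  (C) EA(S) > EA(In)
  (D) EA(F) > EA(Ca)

(B)

The general trend: electron affinity increases across a period and decreases down a group.
(A) F (period 2, group 17) vs Si (period 3, group 14): the stated order agrees with the simple trend.
(B) Si (period 3, group 14) vs P (period 3, group 15): the stated order contradicts the simple trend.
(C) S (period 3, group 16) vs In (period 5, group 13): the stated order agrees with the simple trend.
(D) F (period 2, group 17) vs Ca (period 4, group 2): the stated order agrees with the simple trend.
The exception is (B): adding an electron to P's half-filled 3p³ is unfavourable, so Si (3p²) has the more exothermic EA.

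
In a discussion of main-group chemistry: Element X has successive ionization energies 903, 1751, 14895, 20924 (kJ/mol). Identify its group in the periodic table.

Look for the largest jump between consecutive ionization energies: IE3/IE2 ≈ 8.5, far larger than any earlier ratio.
That jump marks the point where a core electron is being removed. So the atom has 2 valence electrons.
A main-group element with 2 valence electrons is in group 2.

Group 2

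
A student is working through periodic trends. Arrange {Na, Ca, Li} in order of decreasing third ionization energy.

Li > Na > Ca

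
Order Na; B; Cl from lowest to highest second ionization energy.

Cl < B < Na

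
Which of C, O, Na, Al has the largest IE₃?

After 2 electrons have been removed, what remains? C²⁺ still has 2 valence electrons; O²⁺ still has 4 valence electrons; Na²⁺ is already 1 electron into the core; Al²⁺ still has 1 valence electron.
Breaking into a closed-shell core is much more expensive than removing a leftover valence electron — Na has the largest IE_3 here.
Valence configurations: C²⁺ [He]2s², O²⁺ [He]2s²2p², Al²⁺ [Ne]3s¹.
The numbers (kJ/mol): C 4620, O 5300, Na 6910, Al 2745.
Putting it together, IE_3: Al < C < O < Na.

Na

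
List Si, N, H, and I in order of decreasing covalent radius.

H is in period 1, group 1; N is in period 2, group 15; Si is in period 3, group 14; I is in period 5, group 17.
Across a period the added protons contract the valence shell; down a group each new principal shell makes the atom larger.
Neither a single period nor a single group — weigh both effects.
N > H: period and group pull opposite ways; the down-group shift dominates (71 vs 32 pm).
Si > N: relative to N, both the across-period and down-group shifts push Si's atomic radius up.
I > Si: the two effects oppose for this pair; the down-group effect wins (133 vs 116 pm).
Approximate values (pm): H 32, N 71, Si 116, I 133.
So from largest to smallest: I > Si > N > H.

I > Si > N > H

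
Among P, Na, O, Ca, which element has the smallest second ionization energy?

IE_2 is the cost of taking one more electron from the +1 cation: P⁺ still has 4 valence electrons; Na⁺ is the bare [Ne] core; O⁺ still has 5 valence electrons; Ca⁺ still has 1 valence electron.
Pulling an electron out of a noble-gas core costs far more than removing a remaining valence electron, so Na sits at the high end of IE_2.
Valence configurations: P⁺ [Ne]3s²3p², O⁺ [He]2s²2p³, Ca⁺ [Ar]4s¹.
Approximate IE_2 values (kJ/mol): P 1907, Na 4562, O 3388, Ca 1145.
Hence IE_2: Ca < P < O < Na.

Ca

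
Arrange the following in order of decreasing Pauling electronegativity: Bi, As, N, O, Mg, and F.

F > O > N > As > Bi > Mg

Electronegativity increases across a period and decreases down a group, tracking effective nuclear charge and atomic size.
These span different periods and groups, so the two trends combine.
Bi > Mg: period and group pull opposite ways; the across-period shift dominates (2.02 vs 1.31).
As > Bi: they share group 15; the group trend gives As the larger value.
N > As: N sits above As in group 15, so the down-group effect alone puts N higher.
O > N: both are in period 2; the period trend gives O the larger value.
F > O: both are in period 2; the period trend gives F the larger value.
For reference (Pauling): N 3.04, O 3.44, F 3.98, Mg 1.31, As 2.18, Bi 2.02.
So from highest to lowest: F > O > N > As > Bi > Mg.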